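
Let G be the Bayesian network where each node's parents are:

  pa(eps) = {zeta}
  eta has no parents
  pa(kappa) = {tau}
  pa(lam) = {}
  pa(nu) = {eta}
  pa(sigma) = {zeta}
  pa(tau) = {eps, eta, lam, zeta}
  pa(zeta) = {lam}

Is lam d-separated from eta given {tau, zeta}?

There are 3 undirected paths between lam and eta; checking each against the conditioning set {tau, zeta}:
Path 1: lam → tau ← eta
  tau is a collider and tau is conditioned on, which opens it — no node blocks this path, so it is active.
Path 2: lam → zeta → tau ← eta
  zeta is a chain here and zeta is conditioned on, so the path is blocked at zeta.
Path 3: lam → zeta → eps → tau ← eta
  zeta is a chain here and zeta is conditioned on, so the path is blocked at zeta.
At least one path is unblocked, so d-separation fails.

No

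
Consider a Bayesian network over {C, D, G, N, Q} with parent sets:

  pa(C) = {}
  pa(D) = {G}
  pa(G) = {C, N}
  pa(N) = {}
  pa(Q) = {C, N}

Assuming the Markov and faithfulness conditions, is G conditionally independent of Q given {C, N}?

2 paths connect G and Q; each must be blocked for d-separation to hold:
Path 1: G ← N → Q
  N is a fork here and N is conditioned on, so the path is blocked at N.
Path 2: G ← C → Q
  C is a fork here and C is conditioned on, so the path is blocked at C.
All paths are blocked; G ⊥ Q | {C, N} holds.

Yes — G and Q are d-separated given {C, N}.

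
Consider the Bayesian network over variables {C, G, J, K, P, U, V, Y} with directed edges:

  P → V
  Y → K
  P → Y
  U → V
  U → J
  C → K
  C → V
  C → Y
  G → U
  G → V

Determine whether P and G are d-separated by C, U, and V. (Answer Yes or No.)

No

Enumerating the 6 paths from P to G and testing each for blocking by {C, U, V}:
Path 1: P → V ← U ← G
  U is a chain here and U is conditioned on, so the path is blocked at U.
Path 2: P → V ← G
  V is a collider and V is conditioned on, which opens it — no node blocks this path, so it is active.
Path 3: P → Y ← C → V ← U ← G
  Y is a collider here and neither Y nor any of its descendants is conditioned on, so the collider stays closed — the path is blocked at Y.
Path 4: P → Y ← C → V ← G
  Y is a collider here and neither Y nor any of its descendants is conditioned on, so the collider stays closed — the path is blocked at Y.
Path 5: P → Y → K ← C → V ← U ← G
  K is a collider here and neither K nor any of its descendants is conditioned on, so the collider stays closed — the path is blocked at K.
Path 6: P → Y → K ← C → V ← G
  K is a collider here and neither K nor any of its descendants is conditioned on, so the collider stays closed — the path is blocked at K.
At least one path is unblocked, so d-separation fails.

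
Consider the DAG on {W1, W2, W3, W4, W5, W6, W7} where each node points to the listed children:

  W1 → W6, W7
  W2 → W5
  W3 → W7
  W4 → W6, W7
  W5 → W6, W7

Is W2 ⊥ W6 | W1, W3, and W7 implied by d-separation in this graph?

Enumerating the 3 paths from W2 to W6 and testing each for blocking by {W1, W3, W7}:
Path 1: W2 → W5 → W6
  W5 is a chain and W5 is not conditioned on — no node blocks this path, so it is active.
Path 2: W2 → W5 → W7 ← W4 → W6
  W5 is a chain and W5 is not conditioned on; W7 is a collider and W7 is conditioned on, which opens it; W4 is a fork and W4 is not conditioned on — no node blocks this path, so it is active.
Path 3: W2 → W5 → W7 ← W1 → W6
  W1 is a fork here and W1 is conditioned on, so the path is blocked at W1.
Because an active path exists, W2 and W6 are not d-separated.

No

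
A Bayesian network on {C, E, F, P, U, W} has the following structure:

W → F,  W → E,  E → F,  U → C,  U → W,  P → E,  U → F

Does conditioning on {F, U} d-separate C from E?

We examine all 4 paths between C and E:
  1. C ← U → W → E — U:fork[blocks]; W:chain[open] ⇒ blocked
  2. C ← U → W → F ← E — U:fork[blocks]; W:chain[open]; F:collider[open] ⇒ blocked
  3. C ← U → F ← W → E — U:fork[blocks]; F:collider[open]; W:fork[open] ⇒ blocked
  4. C ← U → F ← E — U:fork[blocks]; F:collider[open] ⇒ blocked
Every path is blocked, so C and E are d-separated given {F, U}.

Yes — C and E are d-separated given {F, U}.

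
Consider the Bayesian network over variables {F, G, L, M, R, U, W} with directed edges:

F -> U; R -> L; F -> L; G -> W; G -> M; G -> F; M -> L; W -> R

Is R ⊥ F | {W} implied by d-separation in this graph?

Enumerating the 4 paths from R to F and testing each for blocking by {W}:
Path 1: R ← W ← G → F
  W is a chain here and W is conditioned on, so the path is blocked at W.
Path 2: R ← W ← G → M → L ← F
  W is a chain here and W is conditioned on, so the path is blocked at W.
Path 3: R → L ← F
  L is a collider here and neither L nor any of its descendants is conditioned on, so the collider stays closed — the path is blocked at L.
Path 4: R → L ← M ← G → F
  L is a collider here and neither L nor any of its descendants is conditioned on, so the collider stays closed — the path is blocked at L.
Since every path is blocked, d-separation holds.

Yes — R and F are d-separated given {W}.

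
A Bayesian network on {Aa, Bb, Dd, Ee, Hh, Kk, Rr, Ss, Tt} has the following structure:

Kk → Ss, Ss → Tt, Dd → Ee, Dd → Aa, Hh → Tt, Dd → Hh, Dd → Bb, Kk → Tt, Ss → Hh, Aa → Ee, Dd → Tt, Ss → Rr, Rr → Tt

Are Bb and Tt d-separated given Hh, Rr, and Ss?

No — Bb and Tt are not d-separated given {Hh, Rr, Ss}.

There are 5 undirected paths between Bb and Tt; checking each against the conditioning set {Hh, Rr, Ss}:
Path 1: Bb ← Dd → Hh → Tt
  Hh is a chain here and Hh is conditioned on, so the path is blocked at Hh.
Path 2: Bb ← Dd → Hh ← Ss → Tt
  Ss is a fork here and Ss is conditioned on, so the path is blocked at Ss.
Path 3: Bb ← Dd → Hh ← Ss → Rr → Tt
  Ss is a fork here and Ss is conditioned on, so the path is blocked at Ss.
Path 4: Bb ← Dd → Hh ← Ss ← Kk → Tt
  Ss is a chain here and Ss is conditioned on, so the path is blocked at Ss.
Path 5: Bb ← Dd → Tt
  Dd is a fork and Dd is not conditioned on — no node blocks this path, so it is active.
At least one path is unblocked, so d-separation fails.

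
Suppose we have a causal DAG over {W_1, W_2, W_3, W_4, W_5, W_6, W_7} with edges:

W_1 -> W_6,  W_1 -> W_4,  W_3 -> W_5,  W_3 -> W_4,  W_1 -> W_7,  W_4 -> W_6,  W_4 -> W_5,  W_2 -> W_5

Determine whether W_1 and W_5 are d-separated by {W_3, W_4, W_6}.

Yes

Enumerating the 4 paths from W_1 to W_5 and testing each for blocking by {W_3, W_4, W_6}:
Path 1: W_1 → W_6 ← W_4 ← W_3 → W_5
  W_4 is a chain here and W_4 is conditioned on, so the path is blocked at W_4.
Path 2: W_1 → W_6 ← W_4 → W_5
  W_4 is a fork here and W_4 is conditioned on, so the path is blocked at W_4.
Path 3: W_1 → W_4 ← W_3 → W_5
  W_3 is a fork here and W_3 is conditioned on, so the path is blocked at W_3.
Path 4: W_1 → W_4 → W_5
  W_4 is a chain here and W_4 is conditioned on, so the path is blocked at W_4.
Every path is blocked, so W_1 and W_5 are d-separated given {W_3, W_4, W_6}.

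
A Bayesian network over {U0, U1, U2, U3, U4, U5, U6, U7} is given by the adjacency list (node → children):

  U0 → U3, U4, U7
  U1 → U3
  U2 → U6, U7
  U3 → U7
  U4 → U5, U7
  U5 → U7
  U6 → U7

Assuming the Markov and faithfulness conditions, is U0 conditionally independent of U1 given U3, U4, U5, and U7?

There are 4 undirected paths between U0 and U1; checking each against the conditioning set {U3, U4, U5, U7}:
  1. U0 → U3 ← U1 — U3:collider[open] ⇒ active
  2. U0 → U4 → U5 → U7 ← U3 ← U1 — U4:chain[blocks]; U5:chain[blocks]; U7:collider[open]; U3:chain[blocks] ⇒ blocked
  3. U0 → U4 → U7 ← U3 ← U1 — U4:chain[blocks]; U7:collider[open]; U3:chain[blocks] ⇒ blocked
  4. U0 → U7 ← U3 ← U1 — U7:collider[open]; U3:chain[blocks] ⇒ blocked
Because an active path exists, U0 and U1 are not d-separated.

No — U0 and U1 are not d-separated given {U3, U4, U5, U7}.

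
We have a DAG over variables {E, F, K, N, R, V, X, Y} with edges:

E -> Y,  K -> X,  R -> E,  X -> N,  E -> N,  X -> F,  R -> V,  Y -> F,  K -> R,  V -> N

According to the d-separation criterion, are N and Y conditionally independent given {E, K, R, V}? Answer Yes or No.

Yes

We examine all 6 paths between N and Y:
Path 1: N ← X ← K → R → E → Y
  K is a fork here and K is conditioned on, so the path is blocked at K.
Path 2: N ← X → F ← Y
  F is a collider here and neither F nor any of its descendants is conditioned on, so the collider stays closed — the path is blocked at F.
Path 3: N ← E → Y
  E is a fork here and E is conditioned on, so the path is blocked at E.
Path 4: N ← E ← R ← K → X → F ← Y
  E is a chain here and E is conditioned on, so the path is blocked at E.
Path 5: N ← V ← R ← K → X → F ← Y
  V is a chain here and V is conditioned on, so the path is blocked at V.
Path 6: N ← V ← R → E → Y
  V is a chain here and V is conditioned on, so the path is blocked at V.
All paths are blocked; N ⊥ Y | {E, K, R, V} holds.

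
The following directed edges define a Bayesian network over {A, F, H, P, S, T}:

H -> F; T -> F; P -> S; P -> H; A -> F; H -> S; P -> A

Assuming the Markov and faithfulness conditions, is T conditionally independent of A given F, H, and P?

3 paths connect T and A; each must be blocked for d-separation to hold:
Path 1: T → F ← A
  F is a collider and F is conditioned on, which opens it — no node blocks this path, so it is active.
Path 2: T → F ← H → S ← P → A
  H is a fork here and H is conditioned on, so the path is blocked at H.
Path 3: T → F ← H ← P → A
  H is a chain here and H is conditioned on, so the path is blocked at H.
Because an active path exists, T and A are not d-separated.

No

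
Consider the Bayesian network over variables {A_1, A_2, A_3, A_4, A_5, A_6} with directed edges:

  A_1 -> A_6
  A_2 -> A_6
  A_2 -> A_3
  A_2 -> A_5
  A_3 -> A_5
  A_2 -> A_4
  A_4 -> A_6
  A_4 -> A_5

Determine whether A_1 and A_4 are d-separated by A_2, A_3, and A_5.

There are 4 undirected paths between A_1 and A_4; checking each against the conditioning set {A_2, A_3, A_5}:
Path 1: A_1 → A_6 ← A_2 → A_4
  A_6 is a collider here and neither A_6 nor any of its descendants is conditioned on, so the collider stays closed — the path is blocked at A_6.
Path 2: A_1 → A_6 ← A_2 → A_5 ← A_4
  A_6 is a collider here and neither A_6 nor any of its descendants is conditioned on, so the collider stays closed — the path is blocked at A_6.
Path 3: A_1 → A_6 ← A_2 → A_3 → A_5 ← A_4
  A_6 is a collider here and neither A_6 nor any of its descendants is conditioned on, so the collider stays closed — the path is blocked at A_6.
Path 4: A_1 → A_6 ← A_4
  A_6 is a collider here and neither A_6 nor any of its descendants is conditioned on, so the collider stays closed — the path is blocked at A_6.
Since every path is blocked, d-separation holds.

Yes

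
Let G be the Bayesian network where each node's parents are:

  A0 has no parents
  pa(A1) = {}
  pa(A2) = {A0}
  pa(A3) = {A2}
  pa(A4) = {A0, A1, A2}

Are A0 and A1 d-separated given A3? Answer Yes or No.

There are 2 undirected paths between A0 and A1; checking each against the conditioning set {A3}:
Path 1: A0 → A4 ← A1
  A4 is a collider here and neither A4 nor any of its descendants is conditioned on, so the collider stays closed — the path is blocked at A4.
Path 2: A0 → A2 → A4 ← A1
  A4 is a collider here and neither A4 nor any of its descendants is conditioned on, so the collider stays closed — the path is blocked at A4.
Every path is blocked, so A0 and A1 are d-separated given {A3}.

Yes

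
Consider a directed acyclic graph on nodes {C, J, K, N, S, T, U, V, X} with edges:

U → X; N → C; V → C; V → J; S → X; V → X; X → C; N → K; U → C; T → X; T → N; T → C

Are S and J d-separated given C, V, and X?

5 paths connect S and J; each must be blocked for d-separation to hold:
Path 1: S → X → C ← V → J
  X is a chain here and X is conditioned on, so the path is blocked at X.
Path 2: S → X ← T → N → C ← V → J
  V is a fork here and V is conditioned on, so the path is blocked at V.
Path 3: S → X ← T → C ← V → J
  V is a fork here and V is conditioned on, so the path is blocked at V.
Path 4: S → X ← V → J
  V is a fork here and V is conditioned on, so the path is blocked at V.
Path 5: S → X ← U → C ← V → J
  V is a fork here and V is conditioned on, so the path is blocked at V.
Since every path is blocked, d-separation holds.

Yes — S and J are d-separated given {C, V, X}.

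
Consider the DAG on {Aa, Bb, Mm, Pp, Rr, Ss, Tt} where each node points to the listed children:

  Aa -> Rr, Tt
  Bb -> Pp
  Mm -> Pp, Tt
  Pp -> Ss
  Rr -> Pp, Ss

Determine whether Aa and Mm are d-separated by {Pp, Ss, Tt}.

No

We examine all 3 paths between Aa and Mm:
  1. Aa → Tt ← Mm — Tt:collider[open] ⇒ active
  2. Aa → Rr → Pp ← Mm — Rr:chain[open]; Pp:collider[open] ⇒ active
  3. Aa → Rr → Ss ← Pp ← Mm — Rr:chain[open]; Ss:collider[open]; Pp:chain[blocks] ⇒ blocked
Because an active path exists, Aa and Mm are not d-separated.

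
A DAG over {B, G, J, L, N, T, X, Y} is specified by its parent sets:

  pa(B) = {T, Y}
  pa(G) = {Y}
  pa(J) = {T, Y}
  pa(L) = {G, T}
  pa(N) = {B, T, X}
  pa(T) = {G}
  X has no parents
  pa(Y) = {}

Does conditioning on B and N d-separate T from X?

No

We examine all 5 paths between T and X:
Path 1: T → N ← X
  N is a collider and N is conditioned on, which opens it — no node blocks this path, so it is active.
Path 2: T → L ← G ← Y → B → N ← X
  L is a collider here and neither L nor any of its descendants is conditioned on, so the collider stays closed — the path is blocked at L.
Path 3: T ← G ← Y → B → N ← X
  B is a chain here and B is conditioned on, so the path is blocked at B.
Path 4: T → J ← Y → B → N ← X
  J is a collider here and neither J nor any of its descendants is conditioned on, so the collider stays closed — the path is blocked at J.
Path 5: T → B → N ← X
  B is a chain here and B is conditioned on, so the path is blocked at B.
Because an active path exists, T and X are not d-separated.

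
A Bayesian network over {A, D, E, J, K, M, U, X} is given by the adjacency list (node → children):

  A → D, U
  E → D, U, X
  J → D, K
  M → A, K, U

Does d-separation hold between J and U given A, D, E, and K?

No — J and U are not d-separated given {A, D, E, K}.

There are 6 undirected paths between J and U; checking each against the conditioning set {A, D, E, K}:
  1. J → K ← M → U — K:collider[open]; M:fork[open] ⇒ active
  2. J → K ← M → A → U — K:collider[open]; M:fork[open]; A:chain[blocks] ⇒ blocked
  3. J → K ← M → A → D ← E → U — K:collider[open]; M:fork[open]; A:chain[blocks]; D:collider[open]; E:fork[blocks] ⇒ blocked
  4. J → D ← E → U — D:collider[open]; E:fork[blocks] ⇒ blocked
  5. J → D ← A → U — D:collider[open]; A:fork[blocks] ⇒ blocked
  6. J → D ← A ← M → U — D:collider[open]; A:chain[blocks]; M:fork[open] ⇒ blocked
At least one path is unblocked, so d-separation fails.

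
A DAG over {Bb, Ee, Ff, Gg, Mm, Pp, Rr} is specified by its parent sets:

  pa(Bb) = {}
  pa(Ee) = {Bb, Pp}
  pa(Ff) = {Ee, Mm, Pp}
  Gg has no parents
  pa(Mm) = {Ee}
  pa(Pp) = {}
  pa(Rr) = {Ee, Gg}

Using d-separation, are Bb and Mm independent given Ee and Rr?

There are 3 undirected paths between Bb and Mm; checking each against the conditioning set {Ee, Rr}:
  1. Bb → Ee ← Pp → Ff ← Mm — Ee:collider[open]; Pp:fork[open]; Ff:collider[blocks] ⇒ blocked
  2. Bb → Ee → Ff ← Mm — Ee:chain[blocks]; Ff:collider[blocks] ⇒ blocked
  3. Bb → Ee → Mm — Ee:chain[blocks] ⇒ blocked
All paths are blocked; Bb ⊥ Mm | {Ee, Rr} holds.

Yes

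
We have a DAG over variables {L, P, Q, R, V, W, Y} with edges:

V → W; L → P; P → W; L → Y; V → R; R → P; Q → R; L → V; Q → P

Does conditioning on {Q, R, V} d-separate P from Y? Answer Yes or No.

No

We examine all 4 paths between P and Y:
Path 1: P → W ← V ← L → Y
  W is a collider here and neither W nor any of its descendants is conditioned on, so the collider stays closed — the path is blocked at W.
Path 2: P ← Q → R ← V ← L → Y
  Q is a fork here and Q is conditioned on, so the path is blocked at Q.
Path 3: P ← L → Y
  L is a fork and L is not conditioned on — no node blocks this path, so it is active.
Path 4: P ← R ← V ← L → Y
  R is a chain here and R is conditioned on, so the path is blocked at R.
Because an active path exists, P and Y are not d-separated.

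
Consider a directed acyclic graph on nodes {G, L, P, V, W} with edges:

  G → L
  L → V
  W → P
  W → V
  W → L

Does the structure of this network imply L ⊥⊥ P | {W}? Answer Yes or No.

2 paths connect L and P; each must be blocked for d-separation to hold:
  1. L → V ← W → P — V:collider[blocks]; W:fork[blocks] ⇒ blocked
  2. L ← W → P — W:fork[blocks] ⇒ blocked
All paths are blocked; L ⊥ P | {W} holds.

Yes — L and P are d-separated given {W}.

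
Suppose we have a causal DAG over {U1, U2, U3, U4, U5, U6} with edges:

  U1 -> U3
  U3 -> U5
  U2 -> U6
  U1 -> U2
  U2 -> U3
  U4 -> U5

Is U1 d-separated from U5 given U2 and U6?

2 paths connect U1 and U5; each must be blocked for d-separation to hold:
Path 1: U1 → U3 → U5
  U3 is a chain and U3 is not conditioned on — no node blocks this path, so it is active.
Path 2: U1 → U2 → U3 → U5
  U2 is a chain here and U2 is conditioned on, so the path is blocked at U2.
At least one path is unblocked, so d-separation fails.

No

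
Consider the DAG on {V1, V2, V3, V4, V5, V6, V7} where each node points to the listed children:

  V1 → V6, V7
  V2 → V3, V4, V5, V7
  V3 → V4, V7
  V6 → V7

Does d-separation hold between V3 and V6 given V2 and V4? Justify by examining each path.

Yes

We examine all 6 paths between V3 and V6:
  1. V3 ← V2 → V7 ← V6 — V2:fork[blocks]; V7:collider[blocks] ⇒ blocked
  2. V3 ← V2 → V7 ← V1 → V6 — V2:fork[blocks]; V7:collider[blocks]; V1:fork[open] ⇒ blocked
  3. V3 → V4 ← V2 → V7 ← V6 — V4:collider[open]; V2:fork[blocks]; V7:collider[blocks] ⇒ blocked
  4. V3 → V4 ← V2 → V7 ← V1 → V6 — V4:collider[open]; V2:fork[blocks]; V7:collider[blocks]; V1:fork[open] ⇒ blocked
  5. V3 → V7 ← V6 — V7:collider[blocks] ⇒ blocked
  6. V3 → V7 ← V1 → V6 — V7:collider[blocks]; V1:fork[open] ⇒ blocked
Since every path is blocked, d-separation holds.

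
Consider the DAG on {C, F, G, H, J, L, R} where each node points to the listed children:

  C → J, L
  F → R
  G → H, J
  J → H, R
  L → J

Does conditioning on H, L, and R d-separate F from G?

No

There are 2 undirected paths between F and G; checking each against the conditioning set {H, L, R}:
Path 1: F → R ← J → H ← G
  R is a collider and R is conditioned on, which opens it; J is a fork and J is not conditioned on; H is a collider and H is conditioned on, which opens it — no node blocks this path, so it is active.
Path 2: F → R ← J ← G
  R is a collider and R is conditioned on, which opens it; J is a chain and J is not conditioned on — no node blocks this path, so it is active.
At least one path is unblocked, so d-separation fails.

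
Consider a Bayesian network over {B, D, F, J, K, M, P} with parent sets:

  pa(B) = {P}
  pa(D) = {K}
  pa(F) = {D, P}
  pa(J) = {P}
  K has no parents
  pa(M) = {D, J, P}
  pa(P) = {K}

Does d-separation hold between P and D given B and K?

Yes — P and D are d-separated given {B, K}.

We examine all 4 paths between P and D:
Path 1: P ← K → D
  K is a fork here and K is conditioned on, so the path is blocked at K.
Path 2: P → F ← D
  F is a collider here and neither F nor any of its descendants is conditioned on, so the collider stays closed — the path is blocked at F.
Path 3: P → J → M ← D
  M is a collider here and neither M nor any of its descendants is conditioned on, so the collider stays closed — the path is blocked at M.
Path 4: P → M ← D
  M is a collider here and neither M nor any of its descendants is conditioned on, so the collider stays closed — the path is blocked at M.
Since every path is blocked, d-separation holds.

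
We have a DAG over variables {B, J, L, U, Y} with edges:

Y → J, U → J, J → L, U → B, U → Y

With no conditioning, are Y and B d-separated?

No

We examine all 2 paths between Y and B:
  1. Y ← U → B — U:fork[open] ⇒ active
  2. Y → J ← U → B — J:collider[blocks]; U:fork[open] ⇒ blocked
Because an active path exists, Y and B are not d-separated.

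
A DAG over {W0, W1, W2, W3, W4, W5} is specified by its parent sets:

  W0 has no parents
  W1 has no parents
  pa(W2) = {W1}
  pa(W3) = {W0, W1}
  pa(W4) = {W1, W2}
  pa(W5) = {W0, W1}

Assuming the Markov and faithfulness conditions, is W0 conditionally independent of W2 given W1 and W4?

Yes

We examine all 4 paths between W0 and W2:
Path 1: W0 → W3 ← W1 → W4 ← W2
  W3 is a collider here and neither W3 nor any of its descendants is conditioned on, so the collider stays closed — the path is blocked at W3.
Path 2: W0 → W3 ← W1 → W2
  W3 is a collider here and neither W3 nor any of its descendants is conditioned on, so the collider stays closed — the path is blocked at W3.
Path 3: W0 → W5 ← W1 → W4 ← W2
  W5 is a collider here and neither W5 nor any of its descendants is conditioned on, so the collider stays closed — the path is blocked at W5.
Path 4: W0 → W5 ← W1 → W2
  W5 is a collider here and neither W5 nor any of its descendants is conditioned on, so the collider stays closed — the path is blocked at W5.
All paths are blocked; W0 ⊥ W2 | {W1, W4} holds.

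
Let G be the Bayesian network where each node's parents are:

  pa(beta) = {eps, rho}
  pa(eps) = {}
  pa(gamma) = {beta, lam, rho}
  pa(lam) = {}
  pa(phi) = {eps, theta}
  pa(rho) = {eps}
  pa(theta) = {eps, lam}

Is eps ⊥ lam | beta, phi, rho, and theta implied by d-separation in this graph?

No

6 paths connect eps and lam; each must be blocked for d-separation to hold:
Path 1: eps → rho → gamma ← lam
  rho is a chain here and rho is conditioned on, so the path is blocked at rho.
Path 2: eps → rho → beta → gamma ← lam
  rho is a chain here and rho is conditioned on, so the path is blocked at rho.
Path 3: eps → phi ← theta ← lam
  theta is a chain here and theta is conditioned on, so the path is blocked at theta.
Path 4: eps → beta → gamma ← lam
  beta is a chain here and beta is conditioned on, so the path is blocked at beta.
Path 5: eps → beta ← rho → gamma ← lam
  rho is a fork here and rho is conditioned on, so the path is blocked at rho.
Path 6: eps → theta ← lam
  theta is a collider and theta is conditioned on, which opens it — no node blocks this path, so it is active.
Since the path eps → theta ← lam is active, eps and lam are not d-separated given {beta, phi, rho, theta}.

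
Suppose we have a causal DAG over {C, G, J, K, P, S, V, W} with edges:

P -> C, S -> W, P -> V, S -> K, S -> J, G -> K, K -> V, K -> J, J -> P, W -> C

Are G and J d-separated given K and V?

No — G and J are not d-separated given {K, V}.

We examine all 5 paths between G and J:
  1. G → K ← S → W → C ← P ← J — K:collider[open]; S:fork[open]; W:chain[open]; C:collider[blocks]; P:chain[open] ⇒ blocked
  2. G → K ← S → J — K:collider[open]; S:fork[open] ⇒ active
  3. G → K → J — K:chain[blocks] ⇒ blocked
  4. G → K → V ← P → C ← W ← S → J — K:chain[blocks]; V:collider[open]; P:fork[open]; C:collider[blocks]; W:chain[open]; S:fork[open] ⇒ blocked
  5. G → K → V ← P ← J — K:chain[blocks]; V:collider[open]; P:chain[open] ⇒ blocked
Since the path G → K ← S → J is active, G and J are not d-separated given {K, V}.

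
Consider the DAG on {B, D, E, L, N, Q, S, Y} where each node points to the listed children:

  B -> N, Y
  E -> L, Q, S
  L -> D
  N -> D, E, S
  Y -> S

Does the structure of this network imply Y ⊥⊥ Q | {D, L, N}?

Enumerating the 6 paths from Y to Q and testing each for blocking by {D, L, N}:
  1. Y ← B → N → S ← E → Q — B:fork[open]; N:chain[blocks]; S:collider[blocks]; E:fork[open] ⇒ blocked
  2. Y ← B → N → E → Q — B:fork[open]; N:chain[blocks]; E:chain[open] ⇒ blocked
  3. Y ← B → N → D ← L ← E → Q — B:fork[open]; N:chain[blocks]; D:collider[open]; L:chain[blocks]; E:fork[open] ⇒ blocked
  4. Y → S ← E → Q — S:collider[blocks]; E:fork[open] ⇒ blocked
  5. Y → S ← N → E → Q — S:collider[blocks]; N:fork[blocks]; E:chain[open] ⇒ blocked
  6. Y → S ← N → D ← L ← E → Q — S:collider[blocks]; N:fork[blocks]; D:collider[open]; L:chain[blocks]; E:fork[open] ⇒ blocked
Since every path is blocked, d-separation holds.

Yes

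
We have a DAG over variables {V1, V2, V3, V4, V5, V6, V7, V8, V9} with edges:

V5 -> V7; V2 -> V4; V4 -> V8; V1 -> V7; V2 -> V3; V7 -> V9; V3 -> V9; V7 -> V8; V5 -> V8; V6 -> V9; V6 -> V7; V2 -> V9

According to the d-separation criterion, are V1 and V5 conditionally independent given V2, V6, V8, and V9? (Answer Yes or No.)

No

6 paths connect V1 and V5; each must be blocked for d-separation to hold:
  1. V1 → V7 ← V5 — V7:collider[open] ⇒ active
  2. V1 → V7 ← V6 → V9 ← V3 ← V2 → V4 → V8 ← V5 — V7:collider[open]; V6:fork[blocks]; V9:collider[open]; V3:chain[open]; V2:fork[blocks]; V4:chain[open]; V8:collider[open] ⇒ blocked
  3. V1 → V7 ← V6 → V9 ← V2 → V4 → V8 ← V5 — V7:collider[open]; V6:fork[blocks]; V9:collider[open]; V2:fork[blocks]; V4:chain[open]; V8:collider[open] ⇒ blocked
  4. V1 → V7 → V9 ← V3 ← V2 → V4 → V8 ← V5 — V7:chain[open]; V9:collider[open]; V3:chain[open]; V2:fork[blocks]; V4:chain[open]; V8:collider[open] ⇒ blocked
  5. V1 → V7 → V9 ← V2 → V4 → V8 ← V5 — V7:chain[open]; V9:collider[open]; V2:fork[blocks]; V4:chain[open]; V8:collider[open] ⇒ blocked
  6. V1 → V7 → V8 ← V5 — V7:chain[open]; V8:collider[open] ⇒ active
Since the path V1 → V7 ← V5 is active, V1 and V5 are not d-separated given {V2, V6, V8, V9}.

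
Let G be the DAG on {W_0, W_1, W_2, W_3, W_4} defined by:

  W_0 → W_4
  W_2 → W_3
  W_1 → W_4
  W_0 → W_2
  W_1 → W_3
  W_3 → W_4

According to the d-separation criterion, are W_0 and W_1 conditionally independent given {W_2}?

Yes

We examine all 4 paths between W_0 and W_1:
Path 1: W_0 → W_4 ← W_1
  W_4 is a collider here and neither W_4 nor any of its descendants is conditioned on, so the collider stays closed — the path is blocked at W_4.
Path 2: W_0 → W_4 ← W_3 ← W_1
  W_4 is a collider here and neither W_4 nor any of its descendants is conditioned on, so the collider stays closed — the path is blocked at W_4.
Path 3: W_0 → W_2 → W_3 ← W_1
  W_2 is a chain here and W_2 is conditioned on, so the path is blocked at W_2.
Path 4: W_0 → W_2 → W_3 → W_4 ← W_1
  W_2 is a chain here and W_2 is conditioned on, so the path is blocked at W_2.
All paths are blocked; W_0 ⊥ W_1 | {W_2} holds.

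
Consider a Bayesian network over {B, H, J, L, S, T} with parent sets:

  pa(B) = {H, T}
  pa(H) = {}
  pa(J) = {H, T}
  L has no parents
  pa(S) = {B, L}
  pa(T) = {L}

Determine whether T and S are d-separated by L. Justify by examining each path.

3 paths connect T and S; each must be blocked for d-separation to hold:
Path 1: T → J ← H → B → S
  J is a collider here and neither J nor any of its descendants is conditioned on, so the collider stays closed — the path is blocked at J.
Path 2: T ← L → S
  L is a fork here and L is conditioned on, so the path is blocked at L.
Path 3: T → B → S
  B is a chain and B is not conditioned on — no node blocks this path, so it is active.
At least one path is unblocked, so d-separation fails.

No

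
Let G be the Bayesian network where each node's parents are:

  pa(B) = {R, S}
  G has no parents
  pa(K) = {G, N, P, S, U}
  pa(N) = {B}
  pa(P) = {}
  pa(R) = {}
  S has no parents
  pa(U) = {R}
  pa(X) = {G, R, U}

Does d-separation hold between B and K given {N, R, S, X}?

There are 6 undirected paths between B and K; checking each against the conditioning set {N, R, S, X}:
Path 1: B ← R → U → K
  R is a fork here and R is conditioned on, so the path is blocked at R.
Path 2: B ← R → U → X ← G → K
  R is a fork here and R is conditioned on, so the path is blocked at R.
Path 3: B ← R → X ← G → K
  R is a fork here and R is conditioned on, so the path is blocked at R.
Path 4: B ← R → X ← U → K
  R is a fork here and R is conditioned on, so the path is blocked at R.
Path 5: B ← S → K
  S is a fork here and S is conditioned on, so the path is blocked at S.
Path 6: B → N → K
  N is a chain here and N is conditioned on, so the path is blocked at N.
Every path is blocked, so B and K are d-separated given {N, R, S, X}.

Yes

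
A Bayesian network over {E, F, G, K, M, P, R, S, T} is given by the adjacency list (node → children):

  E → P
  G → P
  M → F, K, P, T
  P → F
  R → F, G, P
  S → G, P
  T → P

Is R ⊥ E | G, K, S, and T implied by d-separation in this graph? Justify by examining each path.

We examine all 6 paths between R and E:
Path 1: R → G → P ← E
  G is a chain here and G is conditioned on, so the path is blocked at G.
Path 2: R → G ← S → P ← E
  S is a fork here and S is conditioned on, so the path is blocked at S.
Path 3: R → F ← M → T → P ← E
  F is a collider here and neither F nor any of its descendants is conditioned on, so the collider stays closed — the path is blocked at F.
Path 4: R → F ← M → P ← E
  F is a collider here and neither F nor any of its descendants is conditioned on, so the collider stays closed — the path is blocked at F.
Path 5: R → F ← P ← E
  F is a collider here and neither F nor any of its descendants is conditioned on, so the collider stays closed — the path is blocked at F.
Path 6: R → P ← E
  P is a collider here and neither P nor any of its descendants is conditioned on, so the collider stays closed — the path is blocked at P.
Every path is blocked, so R and E are d-separated given {G, K, S, T}.

Yes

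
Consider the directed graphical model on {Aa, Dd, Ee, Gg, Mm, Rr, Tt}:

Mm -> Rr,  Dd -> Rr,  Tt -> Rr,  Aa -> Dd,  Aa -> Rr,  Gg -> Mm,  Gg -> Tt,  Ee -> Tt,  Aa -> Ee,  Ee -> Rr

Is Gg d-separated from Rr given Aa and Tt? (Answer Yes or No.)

5 paths connect Gg and Rr; each must be blocked for d-separation to hold:
  1. Gg → Mm → Rr — Mm:chain[open] ⇒ active
  2. Gg → Tt → Rr — Tt:chain[blocks] ⇒ blocked
  3. Gg → Tt ← Ee → Rr — Tt:collider[open]; Ee:fork[open] ⇒ active
  4. Gg → Tt ← Ee ← Aa → Dd → Rr — Tt:collider[open]; Ee:chain[open]; Aa:fork[blocks]; Dd:chain[open] ⇒ blocked
  5. Gg → Tt ← Ee ← Aa → Rr — Tt:collider[open]; Ee:chain[open]; Aa:fork[blocks] ⇒ blocked
At least one path is unblocked, so d-separation fails.

No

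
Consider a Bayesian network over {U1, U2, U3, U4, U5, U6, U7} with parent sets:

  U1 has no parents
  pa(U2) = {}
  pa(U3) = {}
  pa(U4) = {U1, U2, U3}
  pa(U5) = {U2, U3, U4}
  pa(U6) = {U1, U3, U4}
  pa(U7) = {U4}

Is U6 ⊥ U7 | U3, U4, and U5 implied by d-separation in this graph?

We examine all 5 paths between U6 and U7:
Path 1: U6 ← U4 → U7
  U4 is a fork here and U4 is conditioned on, so the path is blocked at U4.
Path 2: U6 ← U3 → U4 → U7
  U3 is a fork here and U3 is conditioned on, so the path is blocked at U3.
Path 3: U6 ← U3 → U5 ← U4 → U7
  U3 is a fork here and U3 is conditioned on, so the path is blocked at U3.
Path 4: U6 ← U3 → U5 ← U2 → U4 → U7
  U3 is a fork here and U3 is conditioned on, so the path is blocked at U3.
Path 5: U6 ← U1 → U4 → U7
  U4 is a chain here and U4 is conditioned on, so the path is blocked at U4.
Since every path is blocked, d-separation holds.

Yes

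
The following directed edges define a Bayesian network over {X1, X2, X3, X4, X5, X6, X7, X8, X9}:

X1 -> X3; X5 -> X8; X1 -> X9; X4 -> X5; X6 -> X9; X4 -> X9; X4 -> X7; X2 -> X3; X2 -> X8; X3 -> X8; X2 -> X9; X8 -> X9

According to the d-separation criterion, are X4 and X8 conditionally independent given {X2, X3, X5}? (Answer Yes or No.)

Yes — X4 and X8 are d-separated given {X2, X3, X5}.

We examine all 6 paths between X4 and X8:
  1. X4 → X5 → X8 — X5:chain[blocks] ⇒ blocked
  2. X4 → X9 ← X1 → X3 ← X2 → X8 — X9:collider[blocks]; X1:fork[open]; X3:collider[open]; X2:fork[blocks] ⇒ blocked
  3. X4 → X9 ← X1 → X3 → X8 — X9:collider[blocks]; X1:fork[open]; X3:chain[blocks] ⇒ blocked
  4. X4 → X9 ← X2 → X3 → X8 — X9:collider[blocks]; X2:fork[blocks]; X3:chain[blocks] ⇒ blocked
  5. X4 → X9 ← X2 → X8 — X9:collider[blocks]; X2:fork[blocks] ⇒ blocked
  6. X4 → X9 ← X8 — X9:collider[blocks] ⇒ blocked
All paths are blocked; X4 ⊥ X8 | {X2, X3, X5} holds.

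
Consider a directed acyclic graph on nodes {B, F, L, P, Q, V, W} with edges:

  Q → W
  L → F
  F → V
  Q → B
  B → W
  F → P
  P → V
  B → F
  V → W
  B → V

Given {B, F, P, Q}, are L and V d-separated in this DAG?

Yes

We examine all 5 paths between L and V:
Path 1: L → F ← B → W ← V
  B is a fork here and B is conditioned on, so the path is blocked at B.
Path 2: L → F ← B ← Q → W ← V
  B is a chain here and B is conditioned on, so the path is blocked at B.
Path 3: L → F ← B → V
  B is a fork here and B is conditioned on, so the path is blocked at B.
Path 4: L → F → P → V
  F is a chain here and F is conditioned on, so the path is blocked at F.
Path 5: L → F → V
  F is a chain here and F is conditioned on, so the path is blocked at F.
Since every path is blocked, d-separation holds.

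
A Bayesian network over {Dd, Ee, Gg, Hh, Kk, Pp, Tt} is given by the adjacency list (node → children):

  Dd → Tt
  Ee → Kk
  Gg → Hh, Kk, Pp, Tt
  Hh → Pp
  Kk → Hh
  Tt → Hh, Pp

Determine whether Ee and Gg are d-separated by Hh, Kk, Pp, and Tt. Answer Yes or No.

No

Enumerating the 6 paths from Ee to Gg and testing each for blocking by {Hh, Kk, Pp, Tt}:
Path 1: Ee → Kk → Hh ← Tt ← Gg
  Kk is a chain here and Kk is conditioned on, so the path is blocked at Kk.
Path 2: Ee → Kk → Hh ← Tt → Pp ← Gg
  Kk is a chain here and Kk is conditioned on, so the path is blocked at Kk.
Path 3: Ee → Kk → Hh ← Gg
  Kk is a chain here and Kk is conditioned on, so the path is blocked at Kk.
Path 4: Ee → Kk → Hh → Pp ← Tt ← Gg
  Kk is a chain here and Kk is conditioned on, so the path is blocked at Kk.
Path 5: Ee → Kk → Hh → Pp ← Gg
  Kk is a chain here and Kk is conditioned on, so the path is blocked at Kk.
Path 6: Ee → Kk ← Gg
  Kk is a collider and Kk is conditioned on, which opens it — no node blocks this path, so it is active.
At least one path is unblocked, so d-separation fails.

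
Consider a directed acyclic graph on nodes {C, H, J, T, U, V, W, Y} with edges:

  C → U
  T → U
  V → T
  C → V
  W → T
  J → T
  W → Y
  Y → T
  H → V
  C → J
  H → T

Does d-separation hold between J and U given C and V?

6 paths connect J and U; each must be blocked for d-separation to hold:
  1. J → T → U — T:chain[open] ⇒ active
  2. J → T ← V ← C → U — T:collider[blocks]; V:chain[blocks]; C:fork[blocks] ⇒ blocked
  3. J → T ← H → V ← C → U — T:collider[blocks]; H:fork[open]; V:collider[open]; C:fork[blocks] ⇒ blocked
  4. J ← C → U — C:fork[blocks] ⇒ blocked
  5. J ← C → V → T → U — C:fork[blocks]; V:chain[blocks]; T:chain[open] ⇒ blocked
  6. J ← C → V ← H → T → U — C:fork[blocks]; V:collider[open]; H:fork[open]; T:chain[open] ⇒ blocked
At least one path is unblocked, so d-separation fails.

No — J and U are not d-separated given {C, V}.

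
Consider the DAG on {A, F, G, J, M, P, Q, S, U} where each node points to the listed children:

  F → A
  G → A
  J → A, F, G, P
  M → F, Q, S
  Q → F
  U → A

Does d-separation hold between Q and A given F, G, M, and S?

No — Q and A are not d-separated given {F, G, M, S}.

We examine all 6 paths between Q and A:
Path 1: Q ← M → F → A
  M is a fork here and M is conditioned on, so the path is blocked at M.
Path 2: Q ← M → F ← J → A
  M is a fork here and M is conditioned on, so the path is blocked at M.
Path 3: Q ← M → F ← J → G → A
  M is a fork here and M is conditioned on, so the path is blocked at M.
Path 4: Q → F → A
  F is a chain here and F is conditioned on, so the path is blocked at F.
Path 5: Q → F ← J → A
  F is a collider and F is conditioned on, which opens it; J is a fork and J is not conditioned on — no node blocks this path, so it is active.
Path 6: Q → F ← J → G → A
  G is a chain here and G is conditioned on, so the path is blocked at G.
At least one path is unblocked, so d-separation fails.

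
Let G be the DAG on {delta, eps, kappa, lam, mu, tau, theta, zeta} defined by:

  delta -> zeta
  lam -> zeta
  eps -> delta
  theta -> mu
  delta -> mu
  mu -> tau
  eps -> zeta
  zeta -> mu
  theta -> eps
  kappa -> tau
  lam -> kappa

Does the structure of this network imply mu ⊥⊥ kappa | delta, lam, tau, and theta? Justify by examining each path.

No — mu and kappa are not d-separated given {delta, lam, tau, theta}.

We examine all 6 paths between mu and kappa:
Path 1: mu ← delta → zeta ← lam → kappa
  delta is a fork here and delta is conditioned on, so the path is blocked at delta.
Path 2: mu ← delta ← eps → zeta ← lam → kappa
  delta is a chain here and delta is conditioned on, so the path is blocked at delta.
Path 3: mu ← theta → eps → delta → zeta ← lam → kappa
  theta is a fork here and theta is conditioned on, so the path is blocked at theta.
Path 4: mu ← theta → eps → zeta ← lam → kappa
  theta is a fork here and theta is conditioned on, so the path is blocked at theta.
Path 5: mu → tau ← kappa
  tau is a collider and tau is conditioned on, which opens it — no node blocks this path, so it is active.
Path 6: mu ← zeta ← lam → kappa
  lam is a fork here and lam is conditioned on, so the path is blocked at lam.
Because an active path exists, mu and kappa are not d-separated.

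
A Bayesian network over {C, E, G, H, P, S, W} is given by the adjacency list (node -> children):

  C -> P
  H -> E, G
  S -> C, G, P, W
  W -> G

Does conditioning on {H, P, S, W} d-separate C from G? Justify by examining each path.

Yes

There are 4 undirected paths between C and G; checking each against the conditioning set {H, P, S, W}:
Path 1: C ← S → G
  S is a fork here and S is conditioned on, so the path is blocked at S.
Path 2: C ← S → W → G
  S is a fork here and S is conditioned on, so the path is blocked at S.
Path 3: C → P ← S → G
  S is a fork here and S is conditioned on, so the path is blocked at S.
Path 4: C → P ← S → W → G
  S is a fork here and S is conditioned on, so the path is blocked at S.
Every path is blocked, so C and G are d-separated given {H, P, S, W}.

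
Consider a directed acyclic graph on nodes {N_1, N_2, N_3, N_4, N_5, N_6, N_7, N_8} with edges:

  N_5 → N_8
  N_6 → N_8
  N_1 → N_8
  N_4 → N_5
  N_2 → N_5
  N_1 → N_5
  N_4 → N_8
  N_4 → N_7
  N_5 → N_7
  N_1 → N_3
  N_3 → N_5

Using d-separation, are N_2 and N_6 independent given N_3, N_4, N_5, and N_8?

5 paths connect N_2 and N_6; each must be blocked for d-separation to hold:
  1. N_2 → N_5 ← N_4 → N_8 ← N_6 — N_5:collider[open]; N_4:fork[blocks]; N_8:collider[open] ⇒ blocked
  2. N_2 → N_5 ← N_1 → N_8 ← N_6 — N_5:collider[open]; N_1:fork[open]; N_8:collider[open] ⇒ active
  3. N_2 → N_5 → N_7 ← N_4 → N_8 ← N_6 — N_5:chain[blocks]; N_7:collider[blocks]; N_4:fork[blocks]; N_8:collider[open] ⇒ blocked
  4. N_2 → N_5 → N_8 ← N_6 — N_5:chain[blocks]; N_8:collider[open] ⇒ blocked
  5. N_2 → N_5 ← N_3 ← N_1 → N_8 ← N_6 — N_5:collider[open]; N_3:chain[blocks]; N_1:fork[open]; N_8:collider[open] ⇒ blocked
Because an active path exists, N_2 and N_6 are not d-separated.

No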